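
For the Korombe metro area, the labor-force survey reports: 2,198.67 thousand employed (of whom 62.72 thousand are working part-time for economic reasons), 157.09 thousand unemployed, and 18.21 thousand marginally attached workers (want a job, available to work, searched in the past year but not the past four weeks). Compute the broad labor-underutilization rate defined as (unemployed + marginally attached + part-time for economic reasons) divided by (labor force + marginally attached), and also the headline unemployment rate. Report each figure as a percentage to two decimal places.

Broad underutilization rate ≈ 10.03%; headline unemployment rate ≈ 6.67%.

Labor force = 2,198.67 + 157.09 = 2,355.76 thousand.
Numerator = 157.09 + 18.21 + 62.72 = 238.02 thousand.
Denominator = 2,355.76 + 18.21 = 2,373.97 thousand.
Broad rate = 238.02 / 2,373.97 = 10.03%.
Headline unemployment rate = 157.09 / 2,355.76 = 6.67%.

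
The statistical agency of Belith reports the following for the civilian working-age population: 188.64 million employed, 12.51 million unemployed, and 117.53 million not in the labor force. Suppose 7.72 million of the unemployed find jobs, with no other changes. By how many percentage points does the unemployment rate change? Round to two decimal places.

The unemployment rate changes by −3.84 percentage points.

Initially, labor force = 188.64 + 12.51 = 201.15 million, so u = 12.51/201.15 = 6.22%.
After the change, unemployed falls and employed rises by 7.72; labor force unchanged → E = 196.36, U = 4.79, labor force = 201.15 million.
New unemployment rate = 4.79 / 201.15 = 2.38%.
Change = 2.38% − 6.22% = −3.84 percentage points.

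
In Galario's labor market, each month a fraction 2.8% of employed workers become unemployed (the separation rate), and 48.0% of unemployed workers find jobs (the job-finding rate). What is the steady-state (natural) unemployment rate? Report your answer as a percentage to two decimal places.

At steady state the flows balance: s·E = f·U, so U/(E+U) = s/(s+f).
u* = 2.8 / (2.8 + 48.0) = 2.8 / 50.80 = 5.51%.

Steady-state unemployment rate ≈ 5.51%.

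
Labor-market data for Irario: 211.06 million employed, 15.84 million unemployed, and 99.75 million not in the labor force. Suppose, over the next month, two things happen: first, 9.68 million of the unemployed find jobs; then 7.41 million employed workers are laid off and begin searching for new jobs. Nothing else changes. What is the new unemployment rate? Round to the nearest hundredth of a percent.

New unemployment rate ≈ 5.98%.

Initially, labor force = 211.06 + 15.84 = 226.90 million, so u = 15.84/226.90 = 6.98%.
After the first change, unemployed falls and employed rises by 9.68; labor force unchanged → E = 220.74, U = 6.16, labor force = 226.90 million.
After the second change, employed falls and unemployed rises by 7.41; labor force unchanged → E = 213.33, U = 13.57, labor force = 226.90 million.
New unemployment rate = 13.57 / 226.90 = 5.98%.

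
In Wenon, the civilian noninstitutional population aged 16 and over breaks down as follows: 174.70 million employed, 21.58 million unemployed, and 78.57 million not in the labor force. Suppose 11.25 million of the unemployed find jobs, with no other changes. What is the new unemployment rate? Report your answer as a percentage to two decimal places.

Initially, labor force = 174.70 + 21.58 = 196.28 million, so u = 21.58/196.28 = 10.99%.
After the change, unemployed falls and employed rises by 11.25; labor force unchanged → E = 185.95, U = 10.33, labor force = 196.28 million.
New unemployment rate = 10.33 / 196.28 = 5.26%.

New unemployment rate ≈ 5.26%.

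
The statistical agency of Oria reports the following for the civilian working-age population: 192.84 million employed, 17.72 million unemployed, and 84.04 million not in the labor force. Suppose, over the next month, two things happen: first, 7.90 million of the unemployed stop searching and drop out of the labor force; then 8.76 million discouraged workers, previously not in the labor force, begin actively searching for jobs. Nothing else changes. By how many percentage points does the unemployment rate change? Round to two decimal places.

Initially, labor force = 192.84 + 17.72 = 210.56 million, so u = 17.72/210.56 = 8.42%.
After the first change, unemployed and labor force both fall by 7.90 → E = 192.84, U = 9.82, labor force = 202.66 million.
After the second change, unemployed and labor force both rise by 8.76 → E = 192.84, U = 18.58, labor force = 211.42 million.
New unemployment rate = 18.58 / 211.42 = 8.79%.
Change = 8.79% − 8.42% = +0.37 percentage points.

The unemployment rate changes by +0.37 percentage points.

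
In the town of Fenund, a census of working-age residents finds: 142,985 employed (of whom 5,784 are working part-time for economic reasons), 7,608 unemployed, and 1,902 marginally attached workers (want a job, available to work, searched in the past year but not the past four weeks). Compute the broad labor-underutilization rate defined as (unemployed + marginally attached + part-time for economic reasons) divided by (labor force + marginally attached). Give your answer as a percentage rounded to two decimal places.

Labor force = 142,985 + 7,608 = 150,593.
Numerator = 7,608 + 1,902 + 5,784 = 15,294.
Denominator = 150,593 + 1,902 = 152,495.
Broad rate = 15,294 / 152,495 = 10.03%.

Broad underutilization rate ≈ 10.03%.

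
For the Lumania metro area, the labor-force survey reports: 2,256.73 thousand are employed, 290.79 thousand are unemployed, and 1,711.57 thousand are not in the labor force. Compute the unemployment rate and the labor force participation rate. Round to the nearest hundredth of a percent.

Labor force = employed + unemployed = 2,256.73 + 290.79 = 2,547.52 thousand.
Working-age population = 2,547.52 + 1,711.57 = 4,259.09 thousand.
Unemployment rate = 290.79 / 2,547.52 = 11.41%.
Labor force participation rate = 2,547.52 / 4,259.09 = 59.81%.

Unemployment rate ≈ 11.41%; labor force participation rate ≈ 59.81%.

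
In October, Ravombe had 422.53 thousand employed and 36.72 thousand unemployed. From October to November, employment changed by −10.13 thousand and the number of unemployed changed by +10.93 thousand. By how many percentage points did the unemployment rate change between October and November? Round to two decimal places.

October: labor force = 422.53 + 36.72 = 459.25; u = 36.72/459.25 = 8.00%.
November: labor force = 412.40 + 47.65 = 460.05; u = 47.65/460.05 = 10.36%.
Change = 10.36% − 8.00% = +2.36 pp.

The unemployment rate changed by +2.36 percentage points.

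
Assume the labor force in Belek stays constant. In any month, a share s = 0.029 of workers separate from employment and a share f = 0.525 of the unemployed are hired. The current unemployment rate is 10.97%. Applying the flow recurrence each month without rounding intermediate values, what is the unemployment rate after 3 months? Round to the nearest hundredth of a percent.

Unemployment rate after three months ≈ 5.74%.

With a fixed labor force, u_{t+1} = u_t + s·(1−u_t) − f·u_t = u_t·(1−s−f) + s.
Here 1−s−f = 0.446 and s = 0.029.
u_1 = 0.109700 × 0.446 + 0.029 = 0.077926.
u_2 = 0.077926 × 0.446 + 0.029 = 0.063755.
u_3 = 0.063755 × 0.446 + 0.029 = 0.057435.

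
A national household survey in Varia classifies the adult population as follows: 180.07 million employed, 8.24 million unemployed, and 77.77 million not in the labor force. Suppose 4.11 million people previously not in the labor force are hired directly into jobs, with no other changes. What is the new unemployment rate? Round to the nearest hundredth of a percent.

Initially, labor force = 180.07 + 8.24 = 188.31 million, so u = 8.24/188.31 = 4.38%.
After the change, employed and labor force both rise by 4.11; unemployed unchanged → E = 184.18, U = 8.24, labor force = 192.42 million.
New unemployment rate = 8.24 / 192.42 = 4.28%.

New unemployment rate ≈ 4.28%.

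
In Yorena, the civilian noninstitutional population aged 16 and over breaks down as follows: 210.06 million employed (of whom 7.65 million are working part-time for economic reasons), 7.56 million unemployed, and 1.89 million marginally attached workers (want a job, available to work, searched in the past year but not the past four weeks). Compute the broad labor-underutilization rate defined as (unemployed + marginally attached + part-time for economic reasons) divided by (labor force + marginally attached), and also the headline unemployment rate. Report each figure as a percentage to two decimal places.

Labor force = 210.06 + 7.56 = 217.62 million.
Numerator = 7.56 + 1.89 + 7.65 = 17.10 million.
Denominator = 217.62 + 1.89 = 219.51 million.
Broad rate = 17.10 / 219.51 = 7.79%.
Headline unemployment rate = 7.56 / 217.62 = 3.47%.

Broad underutilization rate ≈ 7.79%; headline unemployment rate ≈ 3.47%.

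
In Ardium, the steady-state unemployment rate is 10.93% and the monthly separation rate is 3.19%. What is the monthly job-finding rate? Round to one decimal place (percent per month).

From u* = s/(s+f): f = s·(1−u)/u.
f = 3.19 × (1 − 0.1093) / 0.1093 = 2.8413 / 0.1093 ≈ 26.0% per month.

Job-finding rate ≈ 26.0% per month.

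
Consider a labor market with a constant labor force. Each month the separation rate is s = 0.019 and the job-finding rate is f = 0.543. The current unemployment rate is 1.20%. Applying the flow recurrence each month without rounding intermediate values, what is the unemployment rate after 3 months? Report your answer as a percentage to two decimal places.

With a fixed labor force, u_{t+1} = u_t + s·(1−u_t) − f·u_t = u_t·(1−s−f) + s.
Here 1−s−f = 0.438 and s = 0.019.
u_1 = 0.012000 × 0.438 + 0.019 = 0.024256.
u_2 = 0.024256 × 0.438 + 0.019 = 0.029624.
u_3 = 0.029624 × 0.438 + 0.019 = 0.031975.

Unemployment rate after three months ≈ 3.20%.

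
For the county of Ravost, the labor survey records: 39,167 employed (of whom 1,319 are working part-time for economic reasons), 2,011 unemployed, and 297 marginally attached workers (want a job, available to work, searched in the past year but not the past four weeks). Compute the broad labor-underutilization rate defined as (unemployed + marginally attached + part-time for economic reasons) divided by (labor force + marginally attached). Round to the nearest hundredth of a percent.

Broad underutilization rate ≈ 8.75%.

Labor force = 39,167 + 2,011 = 41,178.
Numerator = 2,011 + 297 + 1,319 = 3,627.
Denominator = 41,178 + 297 = 41,475.
Broad rate = 3,627 / 41,475 = 8.75%.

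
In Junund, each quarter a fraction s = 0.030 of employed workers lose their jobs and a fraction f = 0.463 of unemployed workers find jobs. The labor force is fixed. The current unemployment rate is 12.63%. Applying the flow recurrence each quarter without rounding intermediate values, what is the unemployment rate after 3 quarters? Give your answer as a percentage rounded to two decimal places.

With a fixed labor force, u_{t+1} = u_t + s·(1−u_t) − f·u_t = u_t·(1−s−f) + s.
Here 1−s−f = 0.507 and s = 0.030.
u_1 = 0.126300 × 0.507 + 0.030 = 0.094034.
u_2 = 0.094034 × 0.507 + 0.030 = 0.077675.
u_3 = 0.077675 × 0.507 + 0.030 = 0.069381.

Unemployment rate after three quarters ≈ 6.94%.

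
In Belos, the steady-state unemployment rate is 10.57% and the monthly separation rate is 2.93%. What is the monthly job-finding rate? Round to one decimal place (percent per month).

Job-finding rate ≈ 24.8% per month.

From u* = s/(s+f): f = s·(1−u)/u.
f = 2.93 × (1 − 0.1057) / 0.1057 = 2.6203 / 0.1057 ≈ 24.8% per month.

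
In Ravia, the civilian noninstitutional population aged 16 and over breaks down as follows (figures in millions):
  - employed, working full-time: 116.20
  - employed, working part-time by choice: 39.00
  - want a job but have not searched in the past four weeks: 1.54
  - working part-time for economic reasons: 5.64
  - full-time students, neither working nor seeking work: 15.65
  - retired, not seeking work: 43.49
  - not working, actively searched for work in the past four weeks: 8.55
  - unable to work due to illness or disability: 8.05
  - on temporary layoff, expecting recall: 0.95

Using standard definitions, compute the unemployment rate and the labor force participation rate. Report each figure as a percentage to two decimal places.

Employed = 116.20 + 39.00 + 5.64 = 160.84 million (anyone who worked, including part-time for economic reasons, counts as employed).
Unemployed = 8.55 + 0.95 = 9.50 million (jobless and actively searching, or on temporary layoff).
Labor force = 160.84 + 9.50 = 170.34 million.
Not in labor force = 1.54 + 15.65 + 43.49 + 8.05 = 68.73 million (those not working and not actively searching are outside the labor force — including those who want a job but have given up searching).
Civilian working-age population = 170.34 + 68.73 = 239.07 million.
Unemployment rate = 9.50 / 170.34 = 5.58%.
Labor force participation rate = 170.34 / 239.07 = 71.25%.

Unemployment rate ≈ 5.58%; labor force participation rate ≈ 71.25%.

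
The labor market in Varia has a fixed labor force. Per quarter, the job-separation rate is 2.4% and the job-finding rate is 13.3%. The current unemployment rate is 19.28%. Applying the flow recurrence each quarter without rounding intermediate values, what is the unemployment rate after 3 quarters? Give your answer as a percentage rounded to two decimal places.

Unemployment rate after three quarters ≈ 17.68%.

With a fixed labor force, u_{t+1} = u_t + s·(1−u_t) − f·u_t = u_t·(1−s−f) + s.
Here 1−s−f = 0.843 and s = 0.024.
u_1 = 0.192800 × 0.843 + 0.024 = 0.186530.
u_2 = 0.186530 × 0.843 + 0.024 = 0.181245.
u_3 = 0.181245 × 0.843 + 0.024 = 0.176790.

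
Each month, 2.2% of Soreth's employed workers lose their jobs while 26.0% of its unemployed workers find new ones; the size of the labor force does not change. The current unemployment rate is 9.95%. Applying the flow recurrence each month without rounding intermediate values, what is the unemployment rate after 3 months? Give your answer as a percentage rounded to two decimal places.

Unemployment rate after three months ≈ 8.60%.

With a fixed labor force, u_{t+1} = u_t + s·(1−u_t) − f·u_t = u_t·(1−s−f) + s.
Here 1−s−f = 0.718 and s = 0.022.
u_1 = 0.099500 × 0.718 + 0.022 = 0.093441.
u_2 = 0.093441 × 0.718 + 0.022 = 0.089091.
u_3 = 0.089091 × 0.718 + 0.022 = 0.085967.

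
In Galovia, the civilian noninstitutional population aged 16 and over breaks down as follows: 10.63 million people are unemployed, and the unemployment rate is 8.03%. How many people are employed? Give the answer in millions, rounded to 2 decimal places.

About 121.75 million are employed.

Labor force = U / u = 10.63 / 0.0803 ≈ 132.38 million.
Employed = labor force − unemployed = 132.38 − 10.63 = 121.75 million.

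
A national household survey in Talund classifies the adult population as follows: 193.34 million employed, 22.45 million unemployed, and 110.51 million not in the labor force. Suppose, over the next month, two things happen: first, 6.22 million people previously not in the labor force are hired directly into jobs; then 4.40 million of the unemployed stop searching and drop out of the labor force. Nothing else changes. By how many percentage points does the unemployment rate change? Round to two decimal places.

Initially, labor force = 193.34 + 22.45 = 215.79 million, so u = 22.45/215.79 = 10.40%.
After the first change, employed and labor force both rise by 6.22; unemployed unchanged → E = 199.56, U = 22.45, labor force = 222.01 million.
After the second change, unemployed and labor force both fall by 4.40 → E = 199.56, U = 18.05, labor force = 217.61 million.
New unemployment rate = 18.05 / 217.61 = 8.29%.
Change = 8.29% − 10.40% = −2.11 percentage points.

The unemployment rate changes by −2.11 percentage points.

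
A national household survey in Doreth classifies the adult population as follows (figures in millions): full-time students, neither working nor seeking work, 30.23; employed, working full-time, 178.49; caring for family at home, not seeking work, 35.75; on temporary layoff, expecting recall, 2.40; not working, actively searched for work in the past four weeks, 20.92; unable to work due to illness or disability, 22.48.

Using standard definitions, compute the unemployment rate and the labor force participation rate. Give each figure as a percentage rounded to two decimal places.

Employed = 178.49 million.
Unemployed = 2.40 + 20.92 = 23.32 million (jobless and actively searching, or on temporary layoff).
Labor force = 178.49 + 23.32 = 201.81 million.
Not in labor force = 30.23 + 35.75 + 22.48 = 88.46 million (those not working and not actively searching are outside the labor force).
Civilian working-age population = 201.81 + 88.46 = 290.27 million.
Unemployment rate = 23.32 / 201.81 = 11.56%.
Labor force participation rate = 201.81 / 290.27 = 69.52%.

Unemployment rate ≈ 11.56%; labor force participation rate ≈ 69.52%.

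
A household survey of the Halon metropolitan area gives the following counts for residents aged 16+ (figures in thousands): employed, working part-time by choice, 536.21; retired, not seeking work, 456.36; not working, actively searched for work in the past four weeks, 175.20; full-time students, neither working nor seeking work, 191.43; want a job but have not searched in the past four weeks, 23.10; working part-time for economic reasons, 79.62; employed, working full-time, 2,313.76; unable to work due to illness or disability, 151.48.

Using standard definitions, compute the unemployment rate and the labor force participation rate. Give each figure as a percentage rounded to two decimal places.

Unemployment rate ≈ 5.64%; labor force participation rate ≈ 79.06%.

Employed = 536.21 + 79.62 + 2,313.76 = 2,929.59 thousand (anyone who worked, including part-time for economic reasons, counts as employed).
Unemployed = 175.20 thousand.
Labor force = 2,929.59 + 175.20 = 3,104.79 thousand.
Not in labor force = 456.36 + 191.43 + 23.10 + 151.48 = 822.37 thousand (those not working and not actively searching are outside the labor force — including those who want a job but have given up searching).
Civilian working-age population = 3,104.79 + 822.37 = 3,927.16 thousand.
Unemployment rate = 175.20 / 3,104.79 = 5.64%.
Labor force participation rate = 3,104.79 / 3,927.16 = 79.06%.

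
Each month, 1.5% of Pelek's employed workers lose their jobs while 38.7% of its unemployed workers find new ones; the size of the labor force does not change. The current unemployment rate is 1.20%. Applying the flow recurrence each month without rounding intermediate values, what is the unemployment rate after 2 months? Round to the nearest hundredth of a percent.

With a fixed labor force, u_{t+1} = u_t + s·(1−u_t) − f·u_t = u_t·(1−s−f) + s.
Here 1−s−f = 0.598 and s = 0.015.
u_1 = 0.012000 × 0.598 + 0.015 = 0.022176.
u_2 = 0.022176 × 0.598 + 0.015 = 0.028261.

Unemployment rate after two months ≈ 2.83%.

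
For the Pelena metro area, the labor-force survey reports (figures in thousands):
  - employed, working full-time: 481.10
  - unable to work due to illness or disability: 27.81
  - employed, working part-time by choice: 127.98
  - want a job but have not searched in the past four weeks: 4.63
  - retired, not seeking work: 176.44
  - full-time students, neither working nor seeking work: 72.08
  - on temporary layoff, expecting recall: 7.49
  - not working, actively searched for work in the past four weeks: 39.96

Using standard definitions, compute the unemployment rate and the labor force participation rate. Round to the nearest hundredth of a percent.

Unemployment rate ≈ 7.23%; labor force participation rate ≈ 70.03%.

Employed = 481.10 + 127.98 = 609.08 thousand.
Unemployed = 7.49 + 39.96 = 47.45 thousand (jobless and actively searching, or on temporary layoff).
Labor force = 609.08 + 47.45 = 656.53 thousand.
Not in labor force = 27.81 + 4.63 + 176.44 + 72.08 = 280.96 thousand (those not working and not actively searching are outside the labor force — including those who want a job but have given up searching).
Civilian working-age population = 656.53 + 280.96 = 937.49 thousand.
Unemployment rate = 47.45 / 656.53 = 7.23%.
Labor force participation rate = 656.53 / 937.49 = 70.03%.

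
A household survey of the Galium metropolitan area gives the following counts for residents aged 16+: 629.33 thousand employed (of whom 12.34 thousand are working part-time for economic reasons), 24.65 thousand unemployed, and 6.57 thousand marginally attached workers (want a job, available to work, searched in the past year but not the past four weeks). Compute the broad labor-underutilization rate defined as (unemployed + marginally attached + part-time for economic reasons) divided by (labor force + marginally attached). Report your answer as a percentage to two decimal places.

Labor force = 629.33 + 24.65 = 653.98 thousand.
Numerator = 24.65 + 6.57 + 12.34 = 43.56 thousand.
Denominator = 653.98 + 6.57 = 660.55 thousand.
Broad rate = 43.56 / 660.55 = 6.59%.

Broad underutilization rate ≈ 6.59%.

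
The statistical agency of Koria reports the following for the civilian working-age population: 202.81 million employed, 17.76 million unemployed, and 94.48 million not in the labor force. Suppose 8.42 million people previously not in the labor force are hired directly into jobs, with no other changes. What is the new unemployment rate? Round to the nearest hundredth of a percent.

Initially, labor force = 202.81 + 17.76 = 220.57 million, so u = 17.76/220.57 = 8.05%.
After the change, employed and labor force both rise by 8.42; unemployed unchanged → E = 211.23, U = 17.76, labor force = 228.99 million.
New unemployment rate = 17.76 / 228.99 = 7.76%.

New unemployment rate ≈ 7.76%.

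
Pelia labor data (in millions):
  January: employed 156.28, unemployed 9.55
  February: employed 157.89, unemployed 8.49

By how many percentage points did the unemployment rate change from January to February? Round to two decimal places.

January: labor force = 156.28 + 9.55 = 165.83; u = 9.55/165.83 = 5.76%.
February: labor force = 157.89 + 8.49 = 166.38; u = 8.49/166.38 = 5.10%.
Change = 5.10% − 5.76% = −0.66 pp.

The unemployment rate changed by −0.66 percentage points.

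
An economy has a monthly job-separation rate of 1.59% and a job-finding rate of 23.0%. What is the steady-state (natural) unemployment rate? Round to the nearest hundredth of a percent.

Steady-state unemployment rate ≈ 6.47%.

At steady state the flows balance: s·E = f·U, so U/(E+U) = s/(s+f).
u* = 1.59 / (1.59 + 23.0) = 1.59 / 24.59 = 6.47%.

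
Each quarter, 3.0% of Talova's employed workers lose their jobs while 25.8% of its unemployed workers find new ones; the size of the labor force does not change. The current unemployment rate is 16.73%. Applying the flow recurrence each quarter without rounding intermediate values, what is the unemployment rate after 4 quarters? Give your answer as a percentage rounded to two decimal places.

With a fixed labor force, u_{t+1} = u_t + s·(1−u_t) − f·u_t = u_t·(1−s−f) + s.
Here 1−s−f = 0.712 and s = 0.030.
u_1 = 0.167300 × 0.712 + 0.030 = 0.149118.
u_2 = 0.149118 × 0.712 + 0.030 = 0.136172.
u_3 = 0.136172 × 0.712 + 0.030 = 0.126954.
u_4 = 0.126954 × 0.712 + 0.030 = 0.120391.

Unemployment rate after four quarters ≈ 12.04%.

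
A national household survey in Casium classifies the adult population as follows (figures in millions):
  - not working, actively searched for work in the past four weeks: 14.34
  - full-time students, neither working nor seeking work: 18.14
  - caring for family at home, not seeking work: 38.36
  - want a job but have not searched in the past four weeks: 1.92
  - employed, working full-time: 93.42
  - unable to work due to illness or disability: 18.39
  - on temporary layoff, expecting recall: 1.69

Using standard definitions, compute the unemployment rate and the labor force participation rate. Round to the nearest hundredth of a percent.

Employed = 93.42 million.
Unemployed = 14.34 + 1.69 = 16.03 million (jobless and actively searching, or on temporary layoff).
Labor force = 93.42 + 16.03 = 109.45 million.
Not in labor force = 18.14 + 38.36 + 1.92 + 18.39 = 76.81 million (those not working and not actively searching are outside the labor force — including those who want a job but have given up searching).
Civilian working-age population = 109.45 + 76.81 = 186.26 million.
Unemployment rate = 16.03 / 109.45 = 14.65%.
Labor force participation rate = 109.45 / 186.26 = 58.76%.

Unemployment rate ≈ 14.65%; labor force participation rate ≈ 58.76%.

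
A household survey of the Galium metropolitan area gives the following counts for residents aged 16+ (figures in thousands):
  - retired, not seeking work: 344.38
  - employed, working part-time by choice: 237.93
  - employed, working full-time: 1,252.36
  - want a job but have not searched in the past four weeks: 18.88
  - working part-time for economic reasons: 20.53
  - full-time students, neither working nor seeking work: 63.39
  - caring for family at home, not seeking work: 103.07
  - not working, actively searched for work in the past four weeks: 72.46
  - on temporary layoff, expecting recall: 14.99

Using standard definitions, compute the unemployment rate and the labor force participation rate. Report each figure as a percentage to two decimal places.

Employed = 237.93 + 1,252.36 + 20.53 = 1,510.82 thousand (anyone who worked, including part-time for economic reasons, counts as employed).
Unemployed = 72.46 + 14.99 = 87.45 thousand (jobless and actively searching, or on temporary layoff).
Labor force = 1,510.82 + 87.45 = 1,598.27 thousand.
Not in labor force = 344.38 + 18.88 + 63.39 + 103.07 = 529.72 thousand (those not working and not actively searching are outside the labor force — including those who want a job but have given up searching).
Civilian working-age population = 1,598.27 + 529.72 = 2,127.99 thousand.
Unemployment rate = 87.45 / 1,598.27 = 5.47%.
Labor force participation rate = 1,598.27 / 2,127.99 = 75.11%.

Unemployment rate ≈ 5.47%; labor force participation rate ≈ 75.11%.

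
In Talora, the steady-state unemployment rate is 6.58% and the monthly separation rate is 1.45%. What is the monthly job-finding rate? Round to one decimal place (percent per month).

Job-finding rate ≈ 20.6% per month.

From u* = s/(s+f): f = s·(1−u)/u.
f = 1.45 × (1 − 0.0658) / 0.0658 = 1.3546 / 0.0658 ≈ 20.6% per month.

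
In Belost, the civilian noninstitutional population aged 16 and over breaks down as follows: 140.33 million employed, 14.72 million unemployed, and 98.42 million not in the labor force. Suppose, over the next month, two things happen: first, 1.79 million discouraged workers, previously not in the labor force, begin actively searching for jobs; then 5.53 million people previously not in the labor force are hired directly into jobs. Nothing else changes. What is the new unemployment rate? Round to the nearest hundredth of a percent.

New unemployment rate ≈ 10.17%.

Initially, labor force = 140.33 + 14.72 = 155.05 million, so u = 14.72/155.05 = 9.49%.
After the first change, unemployed and labor force both rise by 1.79 → E = 140.33, U = 16.51, labor force = 156.84 million.
After the second change, employed and labor force both rise by 5.53; unemployed unchanged → E = 145.86, U = 16.51, labor force = 162.37 million.
New unemployment rate = 16.51 / 162.37 = 10.17%.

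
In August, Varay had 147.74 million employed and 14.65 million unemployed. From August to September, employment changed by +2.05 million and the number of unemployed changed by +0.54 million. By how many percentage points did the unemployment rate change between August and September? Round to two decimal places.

The unemployment rate changed by +0.19 percentage points.

August: labor force = 147.74 + 14.65 = 162.39; u = 14.65/162.39 = 9.02%.
September: labor force = 149.79 + 15.19 = 164.98; u = 15.19/164.98 = 9.21%.
Change = 9.21% − 9.02% = +0.19 pp.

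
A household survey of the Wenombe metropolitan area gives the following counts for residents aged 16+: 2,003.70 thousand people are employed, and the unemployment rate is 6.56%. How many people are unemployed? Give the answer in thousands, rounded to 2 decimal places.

Let U be the number unemployed. The labor force is E + U, and U/(E+U) = 0.0656.
So U = 0.0656 × 2,003.70 / (1 − 0.0656) = 131.4427 / 0.9344 ≈ 140.67 thousand.

About 140.67 thousand are unemployed.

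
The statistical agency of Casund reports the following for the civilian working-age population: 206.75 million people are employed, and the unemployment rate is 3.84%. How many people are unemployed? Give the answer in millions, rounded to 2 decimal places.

About 8.26 million are unemployed.

Let U be the number unemployed. The labor force is E + U, and U/(E+U) = 0.0384.
So U = 0.0384 × 206.75 / (1 − 0.0384) = 7.9392 / 0.9616 ≈ 8.26 million.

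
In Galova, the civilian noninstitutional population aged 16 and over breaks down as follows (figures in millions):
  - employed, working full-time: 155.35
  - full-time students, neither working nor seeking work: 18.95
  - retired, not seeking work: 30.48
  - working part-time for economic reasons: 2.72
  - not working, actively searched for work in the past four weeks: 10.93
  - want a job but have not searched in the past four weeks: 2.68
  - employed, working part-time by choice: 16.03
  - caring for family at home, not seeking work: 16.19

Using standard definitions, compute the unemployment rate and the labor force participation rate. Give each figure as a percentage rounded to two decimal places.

Unemployment rate ≈ 5.91%; labor force participation rate ≈ 73.04%.

Employed = 155.35 + 2.72 + 16.03 = 174.10 million (anyone who worked, including part-time for economic reasons, counts as employed).
Unemployed = 10.93 million.
Labor force = 174.10 + 10.93 = 185.03 million.
Not in labor force = 18.95 + 30.48 + 2.68 + 16.19 = 68.30 million (those not working and not actively searching are outside the labor force — including those who want a job but have given up searching).
Civilian working-age population = 185.03 + 68.30 = 253.33 million.
Unemployment rate = 10.93 / 185.03 = 5.91%.
Labor force participation rate = 185.03 / 253.33 = 73.04%.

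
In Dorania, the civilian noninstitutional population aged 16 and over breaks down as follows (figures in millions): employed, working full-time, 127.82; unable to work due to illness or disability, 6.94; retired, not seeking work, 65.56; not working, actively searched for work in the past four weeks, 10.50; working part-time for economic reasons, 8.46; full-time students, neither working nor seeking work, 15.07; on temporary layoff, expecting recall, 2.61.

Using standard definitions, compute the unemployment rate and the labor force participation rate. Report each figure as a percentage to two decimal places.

Unemployment rate ≈ 8.78%; labor force participation rate ≈ 63.04%.

Employed = 127.82 + 8.46 = 136.28 million (anyone who worked, including part-time for economic reasons, counts as employed).
Unemployed = 10.50 + 2.61 = 13.11 million (jobless and actively searching, or on temporary layoff).
Labor force = 136.28 + 13.11 = 149.39 million.
Not in labor force = 6.94 + 65.56 + 15.07 = 87.57 million (those not working and not actively searching are outside the labor force).
Civilian working-age population = 149.39 + 87.57 = 236.96 million.
Unemployment rate = 13.11 / 149.39 = 8.78%.
Labor force participation rate = 149.39 / 236.96 = 63.04%.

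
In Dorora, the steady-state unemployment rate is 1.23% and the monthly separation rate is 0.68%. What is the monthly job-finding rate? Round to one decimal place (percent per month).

Job-finding rate ≈ 54.6% per month.

From u* = s/(s+f): f = s·(1−u)/u.
f = 0.68 × (1 − 0.0123) / 0.0123 = 0.6716 / 0.0123 ≈ 54.6% per month.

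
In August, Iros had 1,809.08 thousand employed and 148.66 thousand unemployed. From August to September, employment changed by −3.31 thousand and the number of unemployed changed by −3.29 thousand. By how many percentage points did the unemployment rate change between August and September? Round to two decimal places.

The unemployment rate changed by −0.14 percentage points.

August: labor force = 1,809.08 + 148.66 = 1,957.74; u = 148.66/1,957.74 = 7.59%.
September: labor force = 1,805.77 + 145.37 = 1,951.14; u = 145.37/1,951.14 = 7.45%.
Change = 7.45% − 7.59% = −0.14 pp.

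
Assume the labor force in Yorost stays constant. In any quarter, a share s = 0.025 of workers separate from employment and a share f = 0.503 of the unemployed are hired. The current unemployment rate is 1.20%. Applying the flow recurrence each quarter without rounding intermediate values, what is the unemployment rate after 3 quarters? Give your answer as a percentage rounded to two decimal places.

With a fixed labor force, u_{t+1} = u_t + s·(1−u_t) − f·u_t = u_t·(1−s−f) + s.
Here 1−s−f = 0.472 and s = 0.025.
u_1 = 0.012000 × 0.472 + 0.025 = 0.030664.
u_2 = 0.030664 × 0.472 + 0.025 = 0.039473.
u_3 = 0.039473 × 0.472 + 0.025 = 0.043631.

Unemployment rate after three quarters ≈ 4.36%.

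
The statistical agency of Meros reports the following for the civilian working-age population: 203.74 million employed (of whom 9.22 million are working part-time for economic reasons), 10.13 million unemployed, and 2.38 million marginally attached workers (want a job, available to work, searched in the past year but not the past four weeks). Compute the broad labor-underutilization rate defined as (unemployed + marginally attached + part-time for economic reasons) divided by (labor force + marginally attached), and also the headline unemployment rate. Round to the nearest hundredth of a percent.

Broad underutilization rate ≈ 10.05%; headline unemployment rate ≈ 4.74%.

Labor force = 203.74 + 10.13 = 213.87 million.
Numerator = 10.13 + 2.38 + 9.22 = 21.73 million.
Denominator = 213.87 + 2.38 = 216.25 million.
Broad rate = 21.73 / 216.25 = 10.05%.
Headline unemployment rate = 10.13 / 213.87 = 4.74%.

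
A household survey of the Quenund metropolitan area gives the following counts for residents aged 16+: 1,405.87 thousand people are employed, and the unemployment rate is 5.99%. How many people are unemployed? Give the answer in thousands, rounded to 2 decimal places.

About 89.58 thousand are unemployed.

Let U be the number unemployed. The labor force is E + U, and U/(E+U) = 0.0599.
So U = 0.0599 × 1,405.87 / (1 − 0.0599) = 84.2116 / 0.9401 ≈ 89.58 thousand.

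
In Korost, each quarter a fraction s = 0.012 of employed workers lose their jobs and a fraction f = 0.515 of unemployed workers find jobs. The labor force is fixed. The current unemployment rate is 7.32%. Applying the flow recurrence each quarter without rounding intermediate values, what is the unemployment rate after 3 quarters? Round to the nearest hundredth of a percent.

Unemployment rate after three quarters ≈ 2.81%.

With a fixed labor force, u_{t+1} = u_t + s·(1−u_t) − f·u_t = u_t·(1−s−f) + s.
Here 1−s−f = 0.473 and s = 0.012.
u_1 = 0.073200 × 0.473 + 0.012 = 0.046624.
u_2 = 0.046624 × 0.473 + 0.012 = 0.034053.
u_3 = 0.034053 × 0.473 + 0.012 = 0.028107.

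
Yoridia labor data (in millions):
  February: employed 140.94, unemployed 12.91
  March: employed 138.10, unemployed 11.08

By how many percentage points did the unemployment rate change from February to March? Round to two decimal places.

February: labor force = 140.94 + 12.91 = 153.85; u = 12.91/153.85 = 8.39%.
March: labor force = 138.10 + 11.08 = 149.18; u = 11.08/149.18 = 7.43%.
Change = 7.43% − 8.39% = −0.96 pp.

The unemployment rate changed by −0.96 percentage points.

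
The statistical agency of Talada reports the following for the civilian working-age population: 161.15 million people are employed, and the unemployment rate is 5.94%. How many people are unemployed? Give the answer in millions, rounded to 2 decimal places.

About 10.18 million are unemployed.

Let U be the number unemployed. The labor force is E + U, and U/(E+U) = 0.0594.
So U = 0.0594 × 161.15 / (1 − 0.0594) = 9.5723 / 0.9406 ≈ 10.18 million.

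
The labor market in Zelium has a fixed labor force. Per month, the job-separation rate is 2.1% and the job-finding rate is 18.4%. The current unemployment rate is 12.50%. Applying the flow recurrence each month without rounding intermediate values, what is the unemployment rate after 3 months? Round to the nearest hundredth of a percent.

With a fixed labor force, u_{t+1} = u_t + s·(1−u_t) − f·u_t = u_t·(1−s−f) + s.
Here 1−s−f = 0.795 and s = 0.021.
u_1 = 0.125000 × 0.795 + 0.021 = 0.120375.
u_2 = 0.120375 × 0.795 + 0.021 = 0.116698.
u_3 = 0.116698 × 0.795 + 0.021 = 0.113775.

Unemployment rate after three months ≈ 11.38%.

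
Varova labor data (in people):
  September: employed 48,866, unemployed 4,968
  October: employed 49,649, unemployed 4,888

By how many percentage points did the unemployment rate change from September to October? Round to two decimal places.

The unemployment rate changed by −0.27 percentage points.

September: labor force = 48,866 + 4,968 = 53,834; u = 4,968/53,834 = 9.23%.
October: labor force = 49,649 + 4,888 = 54,537; u = 4,888/54,537 = 8.96%.
Change = 8.96% − 9.23% = −0.27 pp.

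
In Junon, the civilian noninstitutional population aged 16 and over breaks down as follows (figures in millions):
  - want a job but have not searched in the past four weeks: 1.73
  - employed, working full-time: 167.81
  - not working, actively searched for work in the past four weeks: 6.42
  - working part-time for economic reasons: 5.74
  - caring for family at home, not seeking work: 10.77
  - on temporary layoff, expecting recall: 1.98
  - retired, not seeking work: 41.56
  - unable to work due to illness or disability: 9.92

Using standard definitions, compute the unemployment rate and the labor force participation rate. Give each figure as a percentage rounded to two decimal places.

Employed = 167.81 + 5.74 = 173.55 million (anyone who worked, including part-time for economic reasons, counts as employed).
Unemployed = 6.42 + 1.98 = 8.40 million (jobless and actively searching, or on temporary layoff).
Labor force = 173.55 + 8.40 = 181.95 million.
Not in labor force = 1.73 + 10.77 + 41.56 + 9.92 = 63.98 million (those not working and not actively searching are outside the labor force — including those who want a job but have given up searching).
Civilian working-age population = 181.95 + 63.98 = 245.93 million.
Unemployment rate = 8.40 / 181.95 = 4.62%.
Labor force participation rate = 181.95 / 245.93 = 73.98%.

Unemployment rate ≈ 4.62%; labor force participation rate ≈ 73.98%.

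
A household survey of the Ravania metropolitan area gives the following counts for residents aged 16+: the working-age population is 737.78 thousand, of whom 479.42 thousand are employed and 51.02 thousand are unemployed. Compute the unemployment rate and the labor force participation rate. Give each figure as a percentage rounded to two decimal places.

Unemployment rate ≈ 9.62%; labor force participation rate ≈ 71.90%.

Labor force = employed + unemployed = 479.42 + 51.02 = 530.44 thousand.
Unemployment rate = 51.02 / 530.44 = 9.62%.
Labor force participation rate = 530.44 / 737.78 = 71.90%.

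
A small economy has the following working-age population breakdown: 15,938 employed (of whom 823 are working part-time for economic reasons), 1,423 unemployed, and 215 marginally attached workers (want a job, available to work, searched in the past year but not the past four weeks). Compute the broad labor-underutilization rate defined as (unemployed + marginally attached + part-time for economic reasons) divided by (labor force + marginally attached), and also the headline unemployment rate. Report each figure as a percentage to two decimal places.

Labor force = 15,938 + 1,423 = 17,361.
Numerator = 1,423 + 215 + 823 = 2,461.
Denominator = 17,361 + 215 = 17,576.
Broad rate = 2,461 / 17,576 = 14.00%.
Headline unemployment rate = 1,423 / 17,361 = 8.20%.

Broad underutilization rate ≈ 14.00%; headline unemployment rate ≈ 8.20%.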